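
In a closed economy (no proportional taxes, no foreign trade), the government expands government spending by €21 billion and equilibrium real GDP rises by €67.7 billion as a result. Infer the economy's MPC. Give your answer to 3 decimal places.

0.690

Implied spending multiplier k = ΔY/ΔG = 67.7/21 ≈ 3.2238.
Since k = 1/(1 − MPC), MPC = 1 − 1/k = 1 − ΔG/ΔY = 1 − 21/67.7 ≈ 0.690.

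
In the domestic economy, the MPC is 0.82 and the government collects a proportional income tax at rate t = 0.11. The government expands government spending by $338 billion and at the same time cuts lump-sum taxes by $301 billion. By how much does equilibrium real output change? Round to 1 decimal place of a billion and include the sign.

Expenditure multiplier = 1/(1 − c(1−t)) = 1/(1 − 0.82×0.89) = 1/0.2702 ≈ 3.701.
ΔG contributes k·ΔG = (+$338 billion) / 0.2702 ≈ +$1,250.9 billion.
ΔT of −$301 billion changes first-round spending by −c·ΔT = +$246.82 billion, contributing k·(−c·ΔT) = (+$246.82 billion) / 0.2702 ≈ +$913.5 billion.
Net ΔY = k(ΔG − c·ΔT) = (+$584.82 billion) / 0.2702 ≈ +$2,164.4 billion.

+$2,164.4 billion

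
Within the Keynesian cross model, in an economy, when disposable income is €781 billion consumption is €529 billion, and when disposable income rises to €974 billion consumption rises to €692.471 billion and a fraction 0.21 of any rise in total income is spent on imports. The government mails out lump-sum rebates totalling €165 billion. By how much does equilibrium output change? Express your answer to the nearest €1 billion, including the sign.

MPC = ΔC/ΔYd = (692.471 − 529)/(974 − 781) = 163.471/193 = 0.847.
A lump-sum tax change of −€165 billion shifts disposable income by +€165 billion; first-round consumption changes by −c × ΔT = −0.847 × (−€165 billion) = +€139.755 billion.
Expenditure multiplier = 1/(1 − c + m) = 1/(1 − 0.847 + 0.21) = 1/0.363 ≈ 2.755.
The tax multiplier is −c × k ≈ −2.333, so ΔY = k × (−c·ΔT) = (+€139.755 billion) / 0.363 = +€385 billion.

+€385 billion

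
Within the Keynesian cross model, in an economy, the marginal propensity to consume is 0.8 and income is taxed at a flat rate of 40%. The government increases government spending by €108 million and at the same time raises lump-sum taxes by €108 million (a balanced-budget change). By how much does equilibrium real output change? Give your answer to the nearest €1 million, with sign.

Expenditure multiplier = 1/(1 − c(1−t)) = 1/(1 − 0.8×0.6) = 1/0.52 ≈ 1.923.
ΔG contributes k·ΔG = (+€108 million) / 0.52 ≈ +€207.7 million.
ΔT of +€108 million changes first-round spending by −c·ΔT = −€86.4 million, contributing k·(−c·ΔT) = (−€86.4 million) / 0.52 ≈ −€166.2 million.
Net ΔY = k(ΔG − c·ΔT) = (+€21.6 million) / 0.52 ≈ +€42 million.

+€42 million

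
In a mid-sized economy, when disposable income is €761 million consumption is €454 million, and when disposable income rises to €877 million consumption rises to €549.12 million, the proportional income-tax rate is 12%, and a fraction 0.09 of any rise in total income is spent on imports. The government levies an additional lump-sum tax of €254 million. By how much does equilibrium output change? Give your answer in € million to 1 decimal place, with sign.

−€565.4 million

MPC = ΔC/ΔYd = (549.12 − 454)/(877 − 761) = 95.12/116 = 0.82.
A lump-sum tax change of +€254 million shifts disposable income by −€254 million; first-round consumption changes by −c × ΔT = −0.82 × (+€254 million) = −€208.28 million.
Expenditure multiplier = 1/(1 − c(1−t) + m) = 1/(1 − 0.82×0.88 + 0.09) = 1/0.3684 ≈ 2.714.
The tax multiplier is −c × k ≈ −2.226, so ΔY = k × (−c·ΔT) = (−€208.28 million) / 0.3684 ≈ −€565.4 million.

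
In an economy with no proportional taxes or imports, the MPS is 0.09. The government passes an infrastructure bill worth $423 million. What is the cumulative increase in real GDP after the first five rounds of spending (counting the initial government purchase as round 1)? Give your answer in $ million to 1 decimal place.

MPC = 1 − MPS = 1 − 0.09 = 0.91.
Round 1 adds ΔG = $423 million; each later round is MPC = 0.91 times the previous.
After 5 rounds: 423 + 384.93 + 350.2863 + 318.760533 + 290.07208503 = ΔG·(1 − c^5)/(1 − c) = 423 × (1 − 0.6240321451)/0.09 ≈ $1,767 million.

$1,767.0 million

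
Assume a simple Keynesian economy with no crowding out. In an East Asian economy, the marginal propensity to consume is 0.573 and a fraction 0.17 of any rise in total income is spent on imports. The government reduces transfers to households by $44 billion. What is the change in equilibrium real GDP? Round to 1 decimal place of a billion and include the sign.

−$42.2 billion

The transfer change shifts disposable income by −$44 billion, so first-round consumption changes by c·ΔTR = 0.573 × (−$44 billion) = −$25.212 billion.
Expenditure multiplier = 1/(1 − c + m) = 1/(1 − 0.573 + 0.17) = 1/0.597 ≈ 1.675.
The transfer multiplier is c × k ≈ 0.96, so ΔY = k × (c·ΔTR) = (−$25.212 billion) / 0.597 ≈ −$42.2 billion.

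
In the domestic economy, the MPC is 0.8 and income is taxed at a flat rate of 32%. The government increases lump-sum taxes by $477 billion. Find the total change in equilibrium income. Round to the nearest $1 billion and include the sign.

−$837 billion

A lump-sum tax change of +$477 billion shifts disposable income by −$477 billion; first-round consumption changes by −c × ΔT = −0.8 × (+$477 billion) = −$381.6 billion.
Expenditure multiplier = 1/(1 − c(1−t)) = 1/(1 − 0.8×0.68) = 1/0.456 ≈ 2.193.
The tax multiplier is −c × k ≈ −1.754, so ΔY = k × (−c·ΔT) = (−$381.6 billion) / 0.456 ≈ −$837 billion.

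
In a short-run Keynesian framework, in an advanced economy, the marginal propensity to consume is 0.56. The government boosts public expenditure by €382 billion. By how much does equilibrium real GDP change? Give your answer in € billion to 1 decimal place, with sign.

Government-spending multiplier = 1/(1 − MPC) = 1/(1 − 0.56) = 1/0.44 ≈ 2.273.
ΔY = k × ΔG = (+€382 billion) / 0.44 ≈ +€868.2 billion.

+€868.2 billion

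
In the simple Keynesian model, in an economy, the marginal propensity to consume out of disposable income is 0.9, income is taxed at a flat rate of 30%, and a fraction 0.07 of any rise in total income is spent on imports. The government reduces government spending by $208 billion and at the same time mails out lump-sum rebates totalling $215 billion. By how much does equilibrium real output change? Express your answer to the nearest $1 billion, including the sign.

Expenditure multiplier = 1/(1 − c(1−t) + m) = 1/(1 − 0.9×0.7 + 0.07) = 1/0.44 ≈ 2.273.
ΔG contributes k·ΔG = (−$208 billion) / 0.44 ≈ −$472.7 billion.
ΔT of −$215 billion changes first-round spending by −c·ΔT = +$193.5 billion, contributing k·(−c·ΔT) = (+$193.5 billion) / 0.44 ≈ +$439.8 billion.
Net ΔY = k(ΔG − c·ΔT) = (−$14.5 billion) / 0.44 ≈ −$33 billion.

−$33 billion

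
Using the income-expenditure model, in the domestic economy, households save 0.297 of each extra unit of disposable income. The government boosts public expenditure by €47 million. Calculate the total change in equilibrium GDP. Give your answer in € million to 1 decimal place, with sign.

+€158.2 million

MPC = 1 − MPS = 1 − 0.297 = 0.703.
Government-spending multiplier = 1/(1 − MPC) = 1/(1 − 0.703) = 1/0.297 ≈ 3.367.
ΔY = k × ΔG = (+€47 million) / 0.297 ≈ +€158.2 million.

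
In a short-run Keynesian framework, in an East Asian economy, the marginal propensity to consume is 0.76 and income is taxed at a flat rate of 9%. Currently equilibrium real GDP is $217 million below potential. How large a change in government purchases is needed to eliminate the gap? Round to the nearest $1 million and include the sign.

+$67 million

Spending multiplier = 1/(1 − c(1−t)) = 1/(1 − 0.76×0.91) = 1/0.3084 ≈ 3.243.
Need ΔY = +$217 million, so ΔG = ΔY/k = (+$217 million) × 0.3084 ≈ +$67 million.
The government should increase government purchases by $67 million.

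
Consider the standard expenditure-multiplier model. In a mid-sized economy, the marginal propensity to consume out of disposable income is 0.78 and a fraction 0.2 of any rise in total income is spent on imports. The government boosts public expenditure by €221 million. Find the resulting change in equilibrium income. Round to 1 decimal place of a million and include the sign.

+€526.2 million

Expenditure multiplier = 1/(1 − c + m) = 1/(1 − 0.78 + 0.2) = 1/0.42 ≈ 2.381.
ΔY = k × ΔG = (+€221 million) / 0.42 ≈ +€526.2 million.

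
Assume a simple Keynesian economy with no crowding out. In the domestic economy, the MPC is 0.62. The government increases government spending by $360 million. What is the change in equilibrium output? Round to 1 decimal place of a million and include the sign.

Spending multiplier = 1/(1 − MPC) = 1/(1 − 0.62) = 1/0.38 ≈ 2.632.
ΔY = k × ΔG = (+$360 million) / 0.38 ≈ +$947.4 million.

+$947.4 million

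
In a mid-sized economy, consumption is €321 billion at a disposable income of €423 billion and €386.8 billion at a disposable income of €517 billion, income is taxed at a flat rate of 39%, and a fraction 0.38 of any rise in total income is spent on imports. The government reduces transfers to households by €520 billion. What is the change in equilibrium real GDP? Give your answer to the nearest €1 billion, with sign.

−€382 billion

MPC = ΔC/ΔYd = (386.8 − 321)/(517 − 423) = 65.8/94 = 0.7.
The transfer change shifts disposable income by −€520 billion, so first-round consumption changes by c·ΔTR = 0.7 × (−€520 billion) = −€364 billion.
Expenditure multiplier = 1/(1 − c(1−t) + m) = 1/(1 − 0.7×0.61 + 0.38) = 1/0.953 ≈ 1.049.
The transfer multiplier is c × k ≈ 0.735, so ΔY = k × (c·ΔTR) = (−€364 billion) / 0.953 ≈ −€382 billion.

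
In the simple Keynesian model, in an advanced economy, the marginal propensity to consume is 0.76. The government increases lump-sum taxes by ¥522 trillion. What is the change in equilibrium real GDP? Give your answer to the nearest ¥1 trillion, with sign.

−¥1,653 trillion

A lump-sum tax change of +¥522 trillion shifts disposable income by −¥522 trillion; first-round consumption changes by −c × ΔT = −0.76 × (+¥522 trillion) = −¥396.72 trillion.
Expenditure multiplier = 1/(1 − MPC) = 1/(1 − 0.76) = 1/0.24 ≈ 4.167.
The tax multiplier is −c × k ≈ −3.167, so ΔY = k × (−c·ΔT) = (−¥396.72 trillion) / 0.24 = −¥1,653 trillion.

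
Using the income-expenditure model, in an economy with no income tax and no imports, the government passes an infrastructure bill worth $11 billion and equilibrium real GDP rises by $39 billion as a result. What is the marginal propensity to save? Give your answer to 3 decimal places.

Implied spending multiplier k = ΔY/ΔG = 39/11 ≈ 3.5455.
Since k = 1/(1 − MPC), MPC = 1 − 1/k = 1 − ΔG/ΔY = 1 − 11/39 ≈ 0.718.
MPS = 1 − MPC = 0.282.

0.282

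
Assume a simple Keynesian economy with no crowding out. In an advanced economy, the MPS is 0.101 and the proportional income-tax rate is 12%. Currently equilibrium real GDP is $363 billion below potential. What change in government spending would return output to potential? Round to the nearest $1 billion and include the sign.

MPC = 1 − MPS = 1 − 0.101 = 0.899.
Spending multiplier = 1/(1 − c(1−t)) = 1/(1 − 0.899×0.88) = 1/0.20888 ≈ 4.787.
Need ΔY = +$363 billion, so ΔG = ΔY/k = (+$363 billion) × 0.20888 ≈ +$76 billion.
The government should increase government spending by $76 billion.

+$76 billion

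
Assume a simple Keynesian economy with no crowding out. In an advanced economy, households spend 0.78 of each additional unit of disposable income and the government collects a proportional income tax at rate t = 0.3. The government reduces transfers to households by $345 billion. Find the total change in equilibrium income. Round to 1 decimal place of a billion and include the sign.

The transfer change shifts disposable income by −$345 billion, so first-round consumption changes by c·ΔTR = 0.78 × (−$345 billion) = −$269.1 billion.
Expenditure multiplier = 1/(1 − c(1−t)) = 1/(1 − 0.78×0.7) = 1/0.454 ≈ 2.203.
The transfer multiplier is c × k ≈ 1.718, so ΔY = k × (c·ΔTR) = (−$269.1 billion) / 0.454 ≈ −$592.7 billion.

−$592.7 billion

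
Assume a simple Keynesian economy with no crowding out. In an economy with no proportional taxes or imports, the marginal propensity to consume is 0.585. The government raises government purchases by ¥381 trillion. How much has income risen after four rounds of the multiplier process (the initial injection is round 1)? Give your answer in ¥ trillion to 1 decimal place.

Round 1 adds ΔG = ¥381 trillion; each later round is MPC = 0.585 times the previous.
After 4 rounds: 381 + 222.885 + 130.387725 + 76.276819125 = ΔG·(1 − c^4)/(1 − c) = 381 × (1 − 0.117117950625)/0.415 ≈ ¥810.5 trillion.

¥810.5 trillion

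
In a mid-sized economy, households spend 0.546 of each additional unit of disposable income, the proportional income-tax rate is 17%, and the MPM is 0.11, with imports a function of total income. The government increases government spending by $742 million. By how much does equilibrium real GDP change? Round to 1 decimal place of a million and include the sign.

Expenditure multiplier = 1/(1 − c(1−t) + m) = 1/(1 − 0.546×0.83 + 0.11) = 1/0.65682 ≈ 1.522.
ΔY = k × ΔG = (+$742 million) / 0.65682 ≈ +$1,129.7 million.

+$1,129.7 million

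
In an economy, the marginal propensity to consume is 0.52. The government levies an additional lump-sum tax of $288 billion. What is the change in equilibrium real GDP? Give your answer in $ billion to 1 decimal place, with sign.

A lump-sum tax change of +$288 billion shifts disposable income by −$288 billion; first-round consumption changes by −c × ΔT = −0.52 × (+$288 billion) = −$149.76 billion.
Expenditure multiplier = 1/(1 − MPC) = 1/(1 − 0.52) = 1/0.48 ≈ 2.083.
The tax multiplier is −c × k ≈ −1.083, so ΔY = k × (−c·ΔT) = (−$149.76 billion) / 0.48 = −$312 billion.

−$312.0 billion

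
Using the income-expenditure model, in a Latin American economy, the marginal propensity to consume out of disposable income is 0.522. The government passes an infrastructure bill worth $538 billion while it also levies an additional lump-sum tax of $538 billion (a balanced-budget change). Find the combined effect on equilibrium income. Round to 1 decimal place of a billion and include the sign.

Expenditure multiplier = 1/(1 − MPC) = 1/(1 − 0.522) = 1/0.478 ≈ 2.092.
ΔG contributes k·ΔG = (+$538 billion) / 0.478 ≈ +$1,125.5 billion.
ΔT of +$538 billion changes first-round spending by −c·ΔT = −$280.836 billion, contributing k·(−c·ΔT) = (−$280.836 billion) / 0.478 ≈ −$587.5 billion.
With ΔG = ΔT and no other leakages, the balanced-budget multiplier is 1, so ΔY = ΔG = +$538 billion.

+$538.0 billion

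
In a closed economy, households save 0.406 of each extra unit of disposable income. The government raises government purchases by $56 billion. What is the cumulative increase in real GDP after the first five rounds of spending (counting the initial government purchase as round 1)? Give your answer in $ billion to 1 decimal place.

$127.7 billion

MPC = 1 − MPS = 1 − 0.406 = 0.594.
Round 1 adds ΔG = $56 billion; each later round is MPC = 0.594 times the previous.
After 5 rounds: 56 + 33.264 + 19.758816 + 11.736736704 + 6.971621602176 = ΔG·(1 − c^5)/(1 − c) = 56 × (1 − 0.073948986280224)/0.406 ≈ $127.7 billion.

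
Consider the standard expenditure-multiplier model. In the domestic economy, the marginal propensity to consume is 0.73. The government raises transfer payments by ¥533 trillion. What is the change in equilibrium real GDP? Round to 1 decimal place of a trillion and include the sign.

The transfer change shifts disposable income by +¥533 trillion, so first-round consumption changes by c·ΔTR = 0.73 × (+¥533 trillion) = +¥389.09 trillion.
Expenditure multiplier = 1/(1 − MPC) = 1/(1 − 0.73) = 1/0.27 ≈ 3.704.
The transfer multiplier is c × k ≈ 2.704, so ΔY = k × (c·ΔTR) = (+¥389.09 trillion) / 0.27 ≈ +¥1,441.1 trillion.

+¥1,441.1 trillion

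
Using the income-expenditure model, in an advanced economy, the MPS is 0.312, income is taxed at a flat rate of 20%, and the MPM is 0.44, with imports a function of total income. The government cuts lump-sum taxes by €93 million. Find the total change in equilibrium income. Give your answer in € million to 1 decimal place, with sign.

+€71.9 million

MPC = 1 − MPS = 1 − 0.312 = 0.688.
A lump-sum tax change of −€93 million shifts disposable income by +€93 million; first-round consumption changes by −c × ΔT = −0.688 × (−€93 million) = +€63.984 million.
Expenditure multiplier = 1/(1 − c(1−t) + m) = 1/(1 − 0.688×0.8 + 0.44) = 1/0.8896 ≈ 1.124.
The tax multiplier is −c × k ≈ −0.773, so ΔY = k × (−c·ΔT) = (+€63.984 million) / 0.8896 ≈ +€71.9 million.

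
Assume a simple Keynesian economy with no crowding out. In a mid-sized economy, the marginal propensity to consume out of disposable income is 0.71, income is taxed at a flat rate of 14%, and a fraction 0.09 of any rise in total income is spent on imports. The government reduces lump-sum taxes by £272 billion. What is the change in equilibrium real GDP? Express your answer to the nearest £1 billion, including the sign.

+£403 billion

A lump-sum tax change of −£272 billion shifts disposable income by +£272 billion; first-round consumption changes by −c × ΔT = −0.71 × (−£272 billion) = +£193.12 billion.
Expenditure multiplier = 1/(1 − c(1−t) + m) = 1/(1 − 0.71×0.86 + 0.09) = 1/0.4794 ≈ 2.086.
The tax multiplier is −c × k ≈ −1.481, so ΔY = k × (−c·ΔT) = (+£193.12 billion) / 0.4794 ≈ +£403 billion.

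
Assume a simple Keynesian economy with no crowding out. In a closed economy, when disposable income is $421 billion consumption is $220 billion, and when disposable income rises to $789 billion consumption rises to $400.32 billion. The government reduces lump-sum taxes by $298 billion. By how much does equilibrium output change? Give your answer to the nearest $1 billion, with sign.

MPC = ΔC/ΔYd = (400.32 − 220)/(789 − 421) = 180.32/368 = 0.49.
A lump-sum tax change of −$298 billion shifts disposable income by +$298 billion; first-round consumption changes by −c × ΔT = −0.49 × (−$298 billion) = +$146.02 billion.
Expenditure multiplier = 1/(1 − MPC) = 1/(1 − 0.49) = 1/0.51 ≈ 1.961.
The tax multiplier is −c × k ≈ −0.961, so ΔY = k × (−c·ΔT) = (+$146.02 billion) / 0.51 ≈ +$286 billion.

+$286 billion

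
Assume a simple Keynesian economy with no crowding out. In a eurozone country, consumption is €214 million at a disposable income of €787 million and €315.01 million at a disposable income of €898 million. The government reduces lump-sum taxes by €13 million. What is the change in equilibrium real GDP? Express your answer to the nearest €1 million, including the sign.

+€131 million

MPC = ΔC/ΔYd = (315.01 − 214)/(898 − 787) = 101.01/111 = 0.91.
A lump-sum tax change of −€13 million shifts disposable income by +€13 million; first-round consumption changes by −c × ΔT = −0.91 × (−€13 million) = +€11.83 million.
Expenditure multiplier = 1/(1 − MPC) = 1/(1 − 0.91) = 1/0.09 ≈ 11.111.
The tax multiplier is −c × k ≈ −10.111, so ΔY = k × (−c·ΔT) = (+€11.83 million) / 0.09 ≈ +€131 million.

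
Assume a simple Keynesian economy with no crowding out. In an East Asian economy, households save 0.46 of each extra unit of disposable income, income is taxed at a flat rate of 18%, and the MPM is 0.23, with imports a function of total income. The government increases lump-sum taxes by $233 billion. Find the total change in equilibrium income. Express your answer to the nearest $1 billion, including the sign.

−$160 billion

MPC = 1 − MPS = 1 − 0.46 = 0.54.
A lump-sum tax change of +$233 billion shifts disposable income by −$233 billion; first-round consumption changes by −c × ΔT = −0.54 × (+$233 billion) = −$125.82 billion.
Expenditure multiplier = 1/(1 − c(1−t) + m) = 1/(1 − 0.54×0.82 + 0.23) = 1/0.7872 ≈ 1.27.
The tax multiplier is −c × k ≈ −0.686, so ΔY = k × (−c·ΔT) = (−$125.82 billion) / 0.7872 ≈ −$160 billion.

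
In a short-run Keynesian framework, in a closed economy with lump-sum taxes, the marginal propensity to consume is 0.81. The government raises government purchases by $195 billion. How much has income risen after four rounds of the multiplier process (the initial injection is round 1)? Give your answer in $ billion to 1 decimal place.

$584.5 billion

Round 1 adds ΔG = $195 billion; each later round is MPC = 0.81 times the previous.
After 4 rounds: 195 + 157.95 + 127.9395 + 103.630995 = ΔG·(1 − c^4)/(1 − c) = 195 × (1 − 0.43046721)/0.19 ≈ $584.5 billion.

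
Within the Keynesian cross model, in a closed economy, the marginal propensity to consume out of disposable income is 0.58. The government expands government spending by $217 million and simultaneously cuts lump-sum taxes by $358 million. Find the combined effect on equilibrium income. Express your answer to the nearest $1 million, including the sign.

+$1,011 million

Expenditure multiplier = 1/(1 − MPC) = 1/(1 − 0.58) = 1/0.42 ≈ 2.381.
ΔG contributes k·ΔG = (+$217 million) / 0.42 ≈ +$516.7 million.
ΔT of −$358 million changes first-round spending by −c·ΔT = +$207.64 million, contributing k·(−c·ΔT) = (+$207.64 million) / 0.42 ≈ +$494.4 million.
Net ΔY = k(ΔG − c·ΔT) = (+$424.64 million) / 0.42 ≈ +$1,011 million.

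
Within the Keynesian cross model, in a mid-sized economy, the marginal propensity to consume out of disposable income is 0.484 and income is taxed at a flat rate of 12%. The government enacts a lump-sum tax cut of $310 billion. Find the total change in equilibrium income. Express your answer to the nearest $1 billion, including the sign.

+$261 billion

A lump-sum tax change of −$310 billion shifts disposable income by +$310 billion; first-round consumption changes by −c × ΔT = −0.484 × (−$310 billion) = +$150.04 billion.
Expenditure multiplier = 1/(1 − c(1−t)) = 1/(1 − 0.484×0.88) = 1/0.57408 ≈ 1.742.
The tax multiplier is −c × k ≈ −0.843, so ΔY = k × (−c·ΔT) = (+$150.04 billion) / 0.57408 ≈ +$261 billion.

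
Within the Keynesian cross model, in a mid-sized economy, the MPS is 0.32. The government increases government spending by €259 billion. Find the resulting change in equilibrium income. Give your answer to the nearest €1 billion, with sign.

+€809 billion

MPC = 1 − MPS = 1 − 0.32 = 0.68.
Government-spending multiplier = 1/(1 − MPC) = 1/(1 − 0.68) = 1/0.32 = 3.125.
ΔY = k × ΔG = (+€259 billion) / 0.32 ≈ +€809 billion.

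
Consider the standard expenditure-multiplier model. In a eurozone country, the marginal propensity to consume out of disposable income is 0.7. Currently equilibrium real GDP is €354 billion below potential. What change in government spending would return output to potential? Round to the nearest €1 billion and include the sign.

Spending multiplier = 1/(1 − MPC) = 1/(1 − 0.7) = 1/0.3 ≈ 3.333.
Need ΔY = +€354 billion, so ΔG = ΔY/k = (+€354 billion) × 0.3 ≈ +€106 billion.
The government should increase government spending by €106 billion.

+€106 billion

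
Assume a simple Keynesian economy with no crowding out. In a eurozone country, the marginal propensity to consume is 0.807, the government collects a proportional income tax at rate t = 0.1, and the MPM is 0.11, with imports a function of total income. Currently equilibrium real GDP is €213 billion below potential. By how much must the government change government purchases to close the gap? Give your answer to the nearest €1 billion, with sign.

+€82 billion

Spending multiplier = 1/(1 − c(1−t) + m) = 1/(1 − 0.807×0.9 + 0.11) = 1/0.3837 ≈ 2.606.
Need ΔY = +€213 billion, so ΔG = ΔY/k = (+€213 billion) × 0.3837 ≈ +€82 billion.
The government should increase government purchases by €82 billion.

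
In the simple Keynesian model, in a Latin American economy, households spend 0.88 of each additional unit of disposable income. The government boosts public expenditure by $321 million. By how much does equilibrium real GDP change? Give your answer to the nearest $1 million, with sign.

Expenditure multiplier = 1/(1 − MPC) = 1/(1 − 0.88) = 1/0.12 ≈ 8.333.
ΔY = k × ΔG = (+$321 million) / 0.12 = +$2,675 million.

+$2,675 million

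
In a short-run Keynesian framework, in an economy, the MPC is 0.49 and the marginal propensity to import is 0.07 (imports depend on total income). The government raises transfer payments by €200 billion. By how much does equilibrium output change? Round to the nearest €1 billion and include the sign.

The transfer change shifts disposable income by +€200 billion, so first-round consumption changes by c·ΔTR = 0.49 × (+€200 billion) = +€98 billion.
Expenditure multiplier = 1/(1 − c + m) = 1/(1 − 0.49 + 0.07) = 1/0.58 ≈ 1.724.
The transfer multiplier is c × k ≈ 0.845, so ΔY = k × (c·ΔTR) = (+€98 billion) / 0.58 ≈ +€169 billion.

+€169 billion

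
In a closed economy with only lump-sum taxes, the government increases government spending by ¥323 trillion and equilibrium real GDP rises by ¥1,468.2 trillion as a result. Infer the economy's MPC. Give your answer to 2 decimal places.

0.78

Implied spending multiplier k = ΔY/ΔG = 1,468.2/323 ≈ 4.5455.
Since k = 1/(1 − MPC), MPC = 1 − 1/k = 1 − ΔG/ΔY = 1 − 323/1,468.2 ≈ 0.78.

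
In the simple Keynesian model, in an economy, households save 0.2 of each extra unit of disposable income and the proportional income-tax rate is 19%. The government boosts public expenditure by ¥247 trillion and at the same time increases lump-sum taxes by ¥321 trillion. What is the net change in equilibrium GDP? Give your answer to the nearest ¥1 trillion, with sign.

−¥28 trillion

MPC = 1 − MPS = 1 − 0.2 = 0.8.
Expenditure multiplier = 1/(1 − c(1−t)) = 1/(1 − 0.8×0.81) = 1/0.352 ≈ 2.841.
ΔG contributes k·ΔG = (+¥247 trillion) / 0.352 ≈ +¥701.7 trillion.
ΔT of +¥321 trillion changes first-round spending by −c·ΔT = −¥256.8 trillion, contributing k·(−c·ΔT) = (−¥256.8 trillion) / 0.352 ≈ −¥729.5 trillion.
Net ΔY = k(ΔG − c·ΔT) = (−¥9.8 trillion) / 0.352 ≈ −¥28 trillion.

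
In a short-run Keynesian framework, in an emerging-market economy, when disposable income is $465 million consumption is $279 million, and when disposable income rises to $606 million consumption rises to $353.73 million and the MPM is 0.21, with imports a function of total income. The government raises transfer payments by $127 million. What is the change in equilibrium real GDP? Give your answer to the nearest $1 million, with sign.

+$99 million

MPC = ΔC/ΔYd = (353.73 − 279)/(606 − 465) = 74.73/141 = 0.53.
The transfer change shifts disposable income by +$127 million, so first-round consumption changes by c·ΔTR = 0.53 × (+$127 million) = +$67.31 million.
Expenditure multiplier = 1/(1 − c + m) = 1/(1 − 0.53 + 0.21) = 1/0.68 ≈ 1.471.
The transfer multiplier is c × k ≈ 0.779, so ΔY = k × (c·ΔTR) = (+$67.31 million) / 0.68 ≈ +$99 million.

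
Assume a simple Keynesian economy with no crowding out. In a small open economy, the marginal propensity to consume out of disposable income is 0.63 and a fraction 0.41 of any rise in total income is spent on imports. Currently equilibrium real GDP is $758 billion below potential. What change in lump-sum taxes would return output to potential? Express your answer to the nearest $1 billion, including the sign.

−$938 billion

Spending multiplier = 1/(1 − c + m) = 1/(1 − 0.63 + 0.41) = 1/0.78 ≈ 1.282.
Tax multiplier = −c·k = −0.63/0.78 ≈ −0.808. Need ΔY = +$758 billion, so ΔT = ΔY/(−c·k) = −(+$758 billion) × 0.78 / 0.63 ≈ −$938 billion.
The government should cut lump-sum taxes by $938 billion.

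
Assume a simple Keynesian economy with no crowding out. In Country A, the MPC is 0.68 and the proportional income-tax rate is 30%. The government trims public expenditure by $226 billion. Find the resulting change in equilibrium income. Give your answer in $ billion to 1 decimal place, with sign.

Spending multiplier = 1/(1 − c(1−t)) = 1/(1 − 0.68×0.7) = 1/0.524 ≈ 1.908.
ΔY = k × ΔG = (−$226 billion) / 0.524 ≈ −$431.3 billion.

−$431.3 billion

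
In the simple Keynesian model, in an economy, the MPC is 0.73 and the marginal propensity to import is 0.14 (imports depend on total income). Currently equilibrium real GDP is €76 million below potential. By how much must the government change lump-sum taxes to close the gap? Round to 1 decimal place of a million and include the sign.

Spending multiplier = 1/(1 − c + m) = 1/(1 − 0.73 + 0.14) = 1/0.41 ≈ 2.439.
Tax multiplier = −c·k = −0.73/0.41 ≈ −1.78. Need ΔY = +€76 million, so ΔT = ΔY/(−c·k) = −(+€76 million) × 0.41 / 0.73 ≈ −€42.7 million.
The government should cut lump-sum taxes by €42.7 million.

−€42.7 million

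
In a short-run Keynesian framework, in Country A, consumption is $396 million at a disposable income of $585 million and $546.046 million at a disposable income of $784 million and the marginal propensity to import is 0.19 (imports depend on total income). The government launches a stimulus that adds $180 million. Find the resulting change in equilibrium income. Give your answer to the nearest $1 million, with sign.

+$413 million

MPC = ΔC/ΔYd = (546.046 − 396)/(784 − 585) = 150.046/199 = 0.754.
Expenditure multiplier = 1/(1 − c + m) = 1/(1 − 0.754 + 0.19) = 1/0.436 ≈ 2.294.
ΔY = k × ΔG = (+$180 million) / 0.436 ≈ +$413 million.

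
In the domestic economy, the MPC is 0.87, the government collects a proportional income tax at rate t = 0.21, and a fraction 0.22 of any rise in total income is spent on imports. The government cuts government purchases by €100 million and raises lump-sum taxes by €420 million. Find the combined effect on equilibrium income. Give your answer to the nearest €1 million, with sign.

Expenditure multiplier = 1/(1 − c(1−t) + m) = 1/(1 − 0.87×0.79 + 0.22) = 1/0.5327 ≈ 1.877.
ΔG contributes k·ΔG = (−€100 million) / 0.5327 ≈ −€187.7 million.
ΔT of +€420 million changes first-round spending by −c·ΔT = −€365.4 million, contributing k·(−c·ΔT) = (−€365.4 million) / 0.5327 ≈ −€685.9 million.
Net ΔY = k(ΔG − c·ΔT) = (−€465.4 million) / 0.5327 ≈ −€874 million.

−€874 million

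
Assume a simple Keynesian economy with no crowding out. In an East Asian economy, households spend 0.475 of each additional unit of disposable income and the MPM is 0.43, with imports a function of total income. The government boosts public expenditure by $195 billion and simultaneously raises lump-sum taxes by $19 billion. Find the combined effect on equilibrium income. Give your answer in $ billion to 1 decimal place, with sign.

+$194.7 billion

Expenditure multiplier = 1/(1 − c + m) = 1/(1 − 0.475 + 0.43) = 1/0.955 ≈ 1.047.
ΔG contributes k·ΔG = (+$195 billion) / 0.955 ≈ +$204.2 billion.
ΔT of +$19 billion changes first-round spending by −c·ΔT = −$9.025 billion, contributing k·(−c·ΔT) = (−$9.025 billion) / 0.955 ≈ −$9.5 billion.
Net ΔY = k(ΔG − c·ΔT) = (+$185.975 billion) / 0.955 ≈ +$194.7 billion.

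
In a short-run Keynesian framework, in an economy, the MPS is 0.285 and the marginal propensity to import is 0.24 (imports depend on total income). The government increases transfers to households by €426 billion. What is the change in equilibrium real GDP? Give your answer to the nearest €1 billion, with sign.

+€580 billion

MPC = 1 − MPS = 1 − 0.285 = 0.715.
The transfer change shifts disposable income by +€426 billion, so first-round consumption changes by c·ΔTR = 0.715 × (+€426 billion) = +€304.59 billion.
Expenditure multiplier = 1/(1 − c + m) = 1/(1 − 0.715 + 0.24) = 1/0.525 ≈ 1.905.
The transfer multiplier is c × k ≈ 1.362, so ΔY = k × (c·ΔTR) = (+€304.59 billion) / 0.525 ≈ +€580 billion.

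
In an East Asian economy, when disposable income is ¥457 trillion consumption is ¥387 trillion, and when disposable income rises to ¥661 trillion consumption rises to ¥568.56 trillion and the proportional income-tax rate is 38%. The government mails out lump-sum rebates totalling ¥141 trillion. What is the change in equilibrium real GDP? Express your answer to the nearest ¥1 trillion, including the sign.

MPC = ΔC/ΔYd = (568.56 − 387)/(661 − 457) = 181.56/204 = 0.89.
A lump-sum tax change of −¥141 trillion shifts disposable income by +¥141 trillion; first-round consumption changes by −c × ΔT = −0.89 × (−¥141 trillion) = +¥125.49 trillion.
Expenditure multiplier = 1/(1 − c(1−t)) = 1/(1 − 0.89×0.62) = 1/0.4482 ≈ 2.231.
The tax multiplier is −c × k ≈ −1.986, so ΔY = k × (−c·ΔT) = (+¥125.49 trillion) / 0.4482 ≈ +¥280 trillion.

+¥280 trillion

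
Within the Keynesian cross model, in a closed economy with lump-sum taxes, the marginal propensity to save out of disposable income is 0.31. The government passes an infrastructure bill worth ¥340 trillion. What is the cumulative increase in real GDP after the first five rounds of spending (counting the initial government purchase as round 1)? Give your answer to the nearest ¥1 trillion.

¥925 trillion

MPC = 1 − MPS = 1 − 0.31 = 0.69.
Round 1 adds ΔG = ¥340 trillion; each later round is MPC = 0.69 times the previous.
After 5 rounds: 340 + 234.6 + 161.874 + 111.69306 + 77.0682114 = ΔG·(1 − c^5)/(1 − c) = 340 × (1 − 0.1564031349)/0.31 ≈ ¥925 trillion.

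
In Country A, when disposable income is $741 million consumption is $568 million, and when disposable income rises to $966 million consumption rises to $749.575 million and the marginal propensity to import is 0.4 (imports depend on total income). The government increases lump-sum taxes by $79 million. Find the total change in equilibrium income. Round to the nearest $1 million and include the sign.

−$108 million

MPC = ΔC/ΔYd = (749.575 − 568)/(966 − 741) = 181.575/225 = 0.807.
A lump-sum tax change of +$79 million shifts disposable income by −$79 million; first-round consumption changes by −c × ΔT = −0.807 × (+$79 million) = −$63.753 million.
Expenditure multiplier = 1/(1 − c + m) = 1/(1 − 0.807 + 0.4) = 1/0.593 ≈ 1.686.
The tax multiplier is −c × k ≈ −1.361, so ΔY = k × (−c·ΔT) = (−$63.753 million) / 0.593 ≈ −$108 million.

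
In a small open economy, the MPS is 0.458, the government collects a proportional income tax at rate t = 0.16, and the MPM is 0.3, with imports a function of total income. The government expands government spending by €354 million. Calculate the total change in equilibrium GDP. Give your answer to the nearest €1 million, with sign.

MPC = 1 − MPS = 1 − 0.458 = 0.542.
Spending multiplier = 1/(1 − c(1−t) + m) = 1/(1 − 0.542×0.84 + 0.3) = 1/0.84472 ≈ 1.184.
ΔY = k × ΔG = (+€354 million) / 0.84472 ≈ +€419 million.

+€419 million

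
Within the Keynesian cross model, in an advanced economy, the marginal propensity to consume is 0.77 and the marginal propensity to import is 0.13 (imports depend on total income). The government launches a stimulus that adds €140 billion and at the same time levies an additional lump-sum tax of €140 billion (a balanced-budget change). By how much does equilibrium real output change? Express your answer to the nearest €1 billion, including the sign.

Expenditure multiplier = 1/(1 − c + m) = 1/(1 − 0.77 + 0.13) = 1/0.36 ≈ 2.778.
ΔG contributes k·ΔG = (+€140 billion) / 0.36 ≈ +€388.9 billion.
ΔT of +€140 billion changes first-round spending by −c·ΔT = −€107.8 billion, contributing k·(−c·ΔT) = (−€107.8 billion) / 0.36 ≈ −€299.4 billion.
Net ΔY = k(ΔG − c·ΔT) = (+€32.2 billion) / 0.36 ≈ +€89 billion.

+€89 billion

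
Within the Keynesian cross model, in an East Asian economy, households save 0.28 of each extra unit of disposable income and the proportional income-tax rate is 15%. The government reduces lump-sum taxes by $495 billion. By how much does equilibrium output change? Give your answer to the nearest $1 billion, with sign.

MPC = 1 − MPS = 1 − 0.28 = 0.72.
A lump-sum tax change of −$495 billion shifts disposable income by +$495 billion; first-round consumption changes by −c × ΔT = −0.72 × (−$495 billion) = +$356.4 billion.
Expenditure multiplier = 1/(1 − c(1−t)) = 1/(1 − 0.72×0.85) = 1/0.388 ≈ 2.577.
The tax multiplier is −c × k ≈ −1.856, so ΔY = k × (−c·ΔT) = (+$356.4 billion) / 0.388 ≈ +$919 billion.

+$919 billion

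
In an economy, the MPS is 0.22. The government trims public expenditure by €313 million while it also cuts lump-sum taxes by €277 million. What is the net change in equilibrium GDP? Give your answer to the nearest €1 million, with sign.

−€441 million

MPC = 1 − MPS = 1 − 0.22 = 0.78.
Expenditure multiplier = 1/(1 − MPC) = 1/(1 − 0.78) = 1/0.22 ≈ 4.545.
ΔG contributes k·ΔG = (−€313 million) / 0.22 ≈ −€1,422.7 million.
ΔT of −€277 million changes first-round spending by −c·ΔT = +€216.06 million, contributing k·(−c·ΔT) = (+€216.06 million) / 0.22 ≈ +€982.1 million.
Net ΔY = k(ΔG − c·ΔT) = (−€96.94 million) / 0.22 ≈ −€441 million.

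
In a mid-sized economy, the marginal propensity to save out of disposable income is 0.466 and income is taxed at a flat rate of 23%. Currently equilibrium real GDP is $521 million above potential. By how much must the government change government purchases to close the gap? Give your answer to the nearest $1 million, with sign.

−$307 million

MPC = 1 − MPS = 1 − 0.466 = 0.534.
Spending multiplier = 1/(1 − c(1−t)) = 1/(1 − 0.534×0.77) = 1/0.58882 ≈ 1.698.
Need ΔY = −$521 million, so ΔG = ΔY/k = (−$521 million) × 0.58882 ≈ −$307 million.
The government should cut government purchases by $307 million.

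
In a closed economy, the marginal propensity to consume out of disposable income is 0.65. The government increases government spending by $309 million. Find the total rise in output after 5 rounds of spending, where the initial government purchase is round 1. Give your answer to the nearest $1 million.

$780 million

Round 1 adds ΔG = $309 million; each later round is MPC = 0.65 times the previous.
After 5 rounds: 309 + 200.85 + 130.5525 + 84.859125 + 55.15843125 = ΔG·(1 − c^5)/(1 − c) = 309 × (1 − 0.1160290625)/0.35 ≈ $780 million.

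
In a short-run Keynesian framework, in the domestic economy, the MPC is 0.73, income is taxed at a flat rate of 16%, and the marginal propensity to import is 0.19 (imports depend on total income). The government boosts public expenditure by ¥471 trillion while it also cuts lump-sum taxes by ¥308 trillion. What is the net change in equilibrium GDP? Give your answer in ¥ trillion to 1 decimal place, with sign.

+¥1,206.4 trillion

Expenditure multiplier = 1/(1 − c(1−t) + m) = 1/(1 − 0.73×0.84 + 0.19) = 1/0.5768 ≈ 1.734.
ΔG contributes k·ΔG = (+¥471 trillion) / 0.5768 ≈ +¥816.6 trillion.
ΔT of −¥308 trillion changes first-round spending by −c·ΔT = +¥224.84 trillion, contributing k·(−c·ΔT) = (+¥224.84 trillion) / 0.5768 ≈ +¥389.8 trillion.
Net ΔY = k(ΔG − c·ΔT) = (+¥695.84 trillion) / 0.5768 ≈ +¥1,206.4 trillion.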